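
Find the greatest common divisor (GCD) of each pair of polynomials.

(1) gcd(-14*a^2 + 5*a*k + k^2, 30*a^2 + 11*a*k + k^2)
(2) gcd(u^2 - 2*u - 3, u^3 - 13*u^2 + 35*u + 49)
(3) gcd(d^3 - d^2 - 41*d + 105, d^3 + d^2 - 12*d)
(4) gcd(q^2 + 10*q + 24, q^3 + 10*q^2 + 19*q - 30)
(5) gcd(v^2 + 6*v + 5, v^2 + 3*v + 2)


(1) = gcd((-2*a + k)*(7*a + k), (5*a + k)*(6*a + k)) = 1
(2) = u + 1
(3) = gcd((d - 5)*(d - 3)*(d + 7), d*(d - 3)*(d + 4)) = d - 3
(4) = gcd((q + 4)*(q + 6), (q - 1)*(q + 5)*(q + 6)) = q + 6
(5) = gcd((v + 1)*(v + 5), (v + 1)*(v + 2)) = v + 1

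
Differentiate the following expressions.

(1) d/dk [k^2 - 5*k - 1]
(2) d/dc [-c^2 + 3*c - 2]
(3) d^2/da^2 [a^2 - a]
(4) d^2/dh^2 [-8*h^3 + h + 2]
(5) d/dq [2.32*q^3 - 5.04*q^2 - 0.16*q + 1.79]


(1) = 2*k - 5
(2) = 3 - 2*c
(3) = 2
(4) = -48*h
(5) = 6.96*q^2 - 10.08*q - 0.16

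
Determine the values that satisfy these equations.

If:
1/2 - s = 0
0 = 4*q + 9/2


Then:
q = -9/8
s = 1/2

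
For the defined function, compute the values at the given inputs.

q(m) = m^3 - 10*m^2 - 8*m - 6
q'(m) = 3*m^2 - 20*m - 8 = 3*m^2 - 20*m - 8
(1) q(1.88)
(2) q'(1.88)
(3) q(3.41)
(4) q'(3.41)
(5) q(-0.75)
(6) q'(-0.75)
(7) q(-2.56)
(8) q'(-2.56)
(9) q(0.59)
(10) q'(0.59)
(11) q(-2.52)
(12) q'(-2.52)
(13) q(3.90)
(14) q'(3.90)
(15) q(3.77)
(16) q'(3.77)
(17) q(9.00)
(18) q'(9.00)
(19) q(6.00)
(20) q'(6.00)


(1) = -49.74
(2) = -35.00
(3) = -109.91
(4) = -41.32
(5) = -6.05
(6) = 8.69
(7) = -67.83
(8) = 62.86
(9) = -14.00
(10) = -18.76
(11) = -65.35
(12) = 61.45
(13) = -129.98
(14) = -40.37
(15) = -124.71
(16) = -40.76
(17) = -159.00
(18) = 55.00
(19) = -198.00
(20) = -20.00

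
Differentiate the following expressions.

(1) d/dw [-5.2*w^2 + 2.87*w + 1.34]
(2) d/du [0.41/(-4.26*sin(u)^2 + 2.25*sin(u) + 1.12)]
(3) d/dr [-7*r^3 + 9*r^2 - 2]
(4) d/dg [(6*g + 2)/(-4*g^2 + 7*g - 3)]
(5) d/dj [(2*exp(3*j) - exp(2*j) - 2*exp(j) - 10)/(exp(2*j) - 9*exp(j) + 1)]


(1) = 2.87 - 10.4*w
(2) = (3.4932*sin(u) - 0.9225)*cos(u)/(-4.26*sin(u)^2 + 2.25*sin(u) + 1.12)^2
(3) = 3*r*(6 - 7*r)
(4) = 8*(3*g^2 + 2*g - 4)/(16*g^4 - 56*g^3 + 73*g^2 - 42*g + 9)
(5) = (2*exp(4*j) - 36*exp(3*j) + 17*exp(2*j) + 18*exp(j) - 92)*exp(j)/(exp(4*j) - 18*exp(3*j) + 83*exp(2*j) - 18*exp(j) + 1)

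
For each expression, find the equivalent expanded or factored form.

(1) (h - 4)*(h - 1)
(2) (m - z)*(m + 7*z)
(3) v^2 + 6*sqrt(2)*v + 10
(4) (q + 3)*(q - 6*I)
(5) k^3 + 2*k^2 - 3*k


(1) = h^2 - 5*h + 4
(2) = m^2 + 6*m*z - 7*z^2
(3) = (v + sqrt(2))*(v + 5*sqrt(2))
(4) = q^2 + 3*q - 6*I*q - 18*I
(5) = k*(k - 1)*(k + 3)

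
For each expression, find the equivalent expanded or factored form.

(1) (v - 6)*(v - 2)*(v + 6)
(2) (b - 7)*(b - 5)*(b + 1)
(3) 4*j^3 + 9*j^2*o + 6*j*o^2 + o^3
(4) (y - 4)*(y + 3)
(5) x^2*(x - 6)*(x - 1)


(1) = v^3 - 2*v^2 - 36*v + 72
(2) = b^3 - 11*b^2 + 23*b + 35
(3) = (j + o)^2*(4*j + o)
(4) = y^2 - y - 12
(5) = x^4 - 7*x^3 + 6*x^2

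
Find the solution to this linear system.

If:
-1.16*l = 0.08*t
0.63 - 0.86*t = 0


Then:
l = -0.05
t = 0.73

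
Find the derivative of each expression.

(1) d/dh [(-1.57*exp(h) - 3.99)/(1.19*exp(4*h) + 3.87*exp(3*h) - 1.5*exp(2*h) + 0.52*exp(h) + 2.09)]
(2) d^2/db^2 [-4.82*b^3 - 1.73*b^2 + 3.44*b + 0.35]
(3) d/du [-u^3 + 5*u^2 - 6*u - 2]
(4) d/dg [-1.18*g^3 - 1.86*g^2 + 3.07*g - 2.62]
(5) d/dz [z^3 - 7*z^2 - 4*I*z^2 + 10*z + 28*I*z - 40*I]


(1) = (5.6049*exp(4*h) + 31.1442*exp(3*h) + 43.9689*exp(2*h) - 11.97*exp(h) - 1.2065)*exp(h)/(1.4161*exp(8*h) + 9.2106*exp(7*h) + 11.4069*exp(6*h) - 10.3724*exp(5*h) + 11.249*exp(4*h) + 14.6166*exp(3*h) - 5.9996*exp(2*h) + 2.1736*exp(h) + 4.3681)
(2) = -28.92*b - 3.46
(3) = -3*u^2 + 10*u - 6
(4) = -3.54*g^2 - 3.72*g + 3.07
(5) = 3*z^2 - 14*z - 8*I*z + 10 + 28*I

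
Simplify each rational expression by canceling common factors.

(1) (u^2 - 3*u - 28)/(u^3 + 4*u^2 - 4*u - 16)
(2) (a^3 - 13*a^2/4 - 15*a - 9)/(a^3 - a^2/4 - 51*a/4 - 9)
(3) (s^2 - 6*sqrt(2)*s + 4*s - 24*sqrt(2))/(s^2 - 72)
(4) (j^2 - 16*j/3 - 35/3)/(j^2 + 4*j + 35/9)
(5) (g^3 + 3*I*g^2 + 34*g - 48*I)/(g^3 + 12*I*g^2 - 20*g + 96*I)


(1) = (u - 7)/(u^2 - 4)
(2) = (a^2 - 4*a - 12)/(a^2 - a - 12)
(3) = (s + 4)/(s + 6*sqrt(2))
(4) = (3*j - 21)/(3*j + 7)
(5) = (g - 3*I)/(g + 6*I)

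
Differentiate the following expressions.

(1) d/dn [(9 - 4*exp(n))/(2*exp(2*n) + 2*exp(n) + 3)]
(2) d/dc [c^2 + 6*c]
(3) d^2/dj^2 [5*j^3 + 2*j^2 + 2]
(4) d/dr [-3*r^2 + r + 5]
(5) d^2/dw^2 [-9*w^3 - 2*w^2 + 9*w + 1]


(1) = (8*exp(2*n) - 36*exp(n) - 30)*exp(n)/(4*exp(4*n) + 8*exp(3*n) + 16*exp(2*n) + 12*exp(n) + 9)
(2) = 2*c + 6
(3) = 30*j + 4
(4) = 1 - 6*r
(5) = -54*w - 4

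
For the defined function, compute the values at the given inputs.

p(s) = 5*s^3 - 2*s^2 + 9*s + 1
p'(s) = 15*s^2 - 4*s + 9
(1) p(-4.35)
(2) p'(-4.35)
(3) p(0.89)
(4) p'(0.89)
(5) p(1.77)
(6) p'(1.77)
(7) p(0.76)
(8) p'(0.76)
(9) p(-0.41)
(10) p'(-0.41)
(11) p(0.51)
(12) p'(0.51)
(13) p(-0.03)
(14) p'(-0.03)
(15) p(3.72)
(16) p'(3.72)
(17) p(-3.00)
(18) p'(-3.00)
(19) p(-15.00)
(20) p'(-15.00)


(1) = -487.56
(2) = 310.24
(3) = 10.95
(4) = 17.32
(5) = 38.39
(6) = 48.91
(7) = 8.88
(8) = 14.62
(9) = -3.37
(10) = 13.16
(11) = 5.73
(12) = 10.86
(13) = 0.73
(14) = 9.13
(15) = 264.20
(16) = 201.70
(17) = -179.00
(18) = 156.00
(19) = -17459.00
(20) = 3444.00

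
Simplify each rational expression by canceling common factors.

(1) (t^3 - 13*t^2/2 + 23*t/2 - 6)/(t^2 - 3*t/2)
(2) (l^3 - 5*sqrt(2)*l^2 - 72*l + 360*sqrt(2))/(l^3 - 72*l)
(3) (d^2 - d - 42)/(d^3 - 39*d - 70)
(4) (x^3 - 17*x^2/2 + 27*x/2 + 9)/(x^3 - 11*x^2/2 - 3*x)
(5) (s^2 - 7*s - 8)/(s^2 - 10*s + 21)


(1) = (t^2 - 5*t + 4)/t
(2) = (l - 5*sqrt(2))/l
(3) = (d + 6)/(d^2 + 7*d + 10)
(4) = (x - 3)/x
(5) = (s^2 - 7*s - 8)/(s^2 - 10*s + 21)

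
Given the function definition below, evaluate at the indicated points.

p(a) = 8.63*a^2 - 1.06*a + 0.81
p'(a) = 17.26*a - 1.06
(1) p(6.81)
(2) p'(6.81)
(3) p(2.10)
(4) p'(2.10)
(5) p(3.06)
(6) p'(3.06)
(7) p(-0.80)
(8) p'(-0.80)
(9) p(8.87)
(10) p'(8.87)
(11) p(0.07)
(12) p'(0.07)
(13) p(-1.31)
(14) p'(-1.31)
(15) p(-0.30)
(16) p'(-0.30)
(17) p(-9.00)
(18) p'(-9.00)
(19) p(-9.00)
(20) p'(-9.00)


(1) = 393.82
(2) = 116.48
(3) = 36.64
(4) = 35.19
(5) = 78.37
(6) = 51.76
(7) = 7.18
(8) = -14.87
(9) = 670.39
(10) = 152.04
(11) = 0.78
(12) = 0.15
(13) = 17.01
(14) = -23.67
(15) = 1.90
(16) = -6.24
(17) = 709.38
(18) = -156.40
(19) = 709.38
(20) = -156.40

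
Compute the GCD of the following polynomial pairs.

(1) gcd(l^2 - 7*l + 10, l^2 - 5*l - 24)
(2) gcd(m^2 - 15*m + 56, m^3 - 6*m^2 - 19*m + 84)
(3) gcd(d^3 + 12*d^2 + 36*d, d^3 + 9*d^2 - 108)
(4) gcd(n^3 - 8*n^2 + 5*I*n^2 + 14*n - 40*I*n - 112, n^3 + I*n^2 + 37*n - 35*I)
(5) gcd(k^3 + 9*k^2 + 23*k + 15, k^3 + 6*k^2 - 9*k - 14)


(1) = 1
(2) = gcd((m - 8)*(m - 7), (m - 7)*(m - 3)*(m + 4)) = m - 7
(3) = gcd(d*(d + 6)^2, (d - 3)*(d + 6)^2) = d^2 + 12*d + 36
(4) = n + 7*I
(5) = gcd((k + 1)*(k + 3)*(k + 5), (k - 2)*(k + 1)*(k + 7)) = k + 1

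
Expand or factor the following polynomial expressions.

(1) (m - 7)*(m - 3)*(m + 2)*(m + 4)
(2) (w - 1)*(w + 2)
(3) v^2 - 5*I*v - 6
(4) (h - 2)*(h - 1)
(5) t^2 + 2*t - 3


(1) = m^4 - 4*m^3 - 31*m^2 + 46*m + 168
(2) = w^2 + w - 2
(3) = (v - 3*I)*(v - 2*I)
(4) = h^2 - 3*h + 2
(5) = (t - 1)*(t + 3)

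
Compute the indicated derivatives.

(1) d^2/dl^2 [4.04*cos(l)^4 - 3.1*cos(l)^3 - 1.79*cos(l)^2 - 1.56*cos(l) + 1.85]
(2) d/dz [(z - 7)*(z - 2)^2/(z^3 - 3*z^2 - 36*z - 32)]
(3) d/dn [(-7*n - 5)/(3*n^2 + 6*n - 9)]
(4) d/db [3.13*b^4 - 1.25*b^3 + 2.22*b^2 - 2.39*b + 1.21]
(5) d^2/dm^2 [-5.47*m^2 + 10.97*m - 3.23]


(1) = -64.64*cos(l)^4 + 27.9*cos(l)^3 + 55.64*cos(l)^2 - 17.04*cos(l) - 3.58
(2) = 8*(z^4 - 17*z^3 + 60*z^2 + 67*z - 254)/(z^6 - 6*z^5 - 63*z^4 + 152*z^3 + 1488*z^2 + 2304*z + 1024)
(3) = (7*n^2 + 10*n + 31)/(3*(n^4 + 4*n^3 - 2*n^2 - 12*n + 9))
(4) = 12.52*b^3 - 3.75*b^2 + 4.44*b - 2.39
(5) = -10.9400000000000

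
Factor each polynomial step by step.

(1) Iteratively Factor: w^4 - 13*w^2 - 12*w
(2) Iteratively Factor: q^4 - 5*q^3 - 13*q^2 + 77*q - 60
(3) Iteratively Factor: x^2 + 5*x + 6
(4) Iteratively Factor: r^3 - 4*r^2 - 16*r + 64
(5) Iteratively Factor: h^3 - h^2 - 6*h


(1) = (w)*(w^3 - 13*w - 12) = w*(w + 1)*(w^2 - w - 12) = w*(w + 1)*(w + 3)*(w - 4)
(2) = (q - 1)*(q^3 - 4*q^2 - 17*q + 60) = (q - 1)*(q + 4)*(q^2 - 8*q + 15) = (q - 3)*(q - 1)*(q + 4)*(q - 5)
(3) = (x + 3)*(x + 2)
(4) = (r - 4)*(r^2 - 16) = (r - 4)*(r + 4)*(r - 4)
(5) = (h + 2)*(h^2 - 3*h) = h*(h + 2)*(h - 3)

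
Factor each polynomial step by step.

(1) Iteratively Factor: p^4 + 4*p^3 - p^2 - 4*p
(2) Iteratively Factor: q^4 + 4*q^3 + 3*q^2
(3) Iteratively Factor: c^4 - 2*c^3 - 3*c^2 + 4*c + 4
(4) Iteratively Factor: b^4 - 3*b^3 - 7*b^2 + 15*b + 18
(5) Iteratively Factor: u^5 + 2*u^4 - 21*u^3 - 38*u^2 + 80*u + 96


(1) = (p - 1)*(p^3 + 5*p^2 + 4*p) = (p - 1)*(p + 4)*(p^2 + p) = p*(p - 1)*(p + 4)*(p + 1)
(2) = (q)*(q^3 + 4*q^2 + 3*q) = q*(q + 3)*(q^2 + q) = q^2*(q + 3)*(q + 1)
(3) = (c - 2)*(c^3 - 3*c - 2) = (c - 2)*(c + 1)*(c^2 - c - 2) = (c - 2)*(c + 1)^2*(c - 2)
(4) = (b + 1)*(b^3 - 4*b^2 - 3*b + 18) = (b + 1)*(b + 2)*(b^2 - 6*b + 9) = (b - 3)*(b + 1)*(b + 2)*(b - 3)
(5) = (u - 4)*(u^4 + 6*u^3 + 3*u^2 - 26*u - 24) = (u - 4)*(u - 2)*(u^3 + 8*u^2 + 19*u + 12) = (u - 4)*(u - 2)*(u + 3)*(u^2 + 5*u + 4) = (u - 4)*(u - 2)*(u + 1)*(u + 3)*(u + 4)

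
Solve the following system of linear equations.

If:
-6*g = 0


Then:
g = 0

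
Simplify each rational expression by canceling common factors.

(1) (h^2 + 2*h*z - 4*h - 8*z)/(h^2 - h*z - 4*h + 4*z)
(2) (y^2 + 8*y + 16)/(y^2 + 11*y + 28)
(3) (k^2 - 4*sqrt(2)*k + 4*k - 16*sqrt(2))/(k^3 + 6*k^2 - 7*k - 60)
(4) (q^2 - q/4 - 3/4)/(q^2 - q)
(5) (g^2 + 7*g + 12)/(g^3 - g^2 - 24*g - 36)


(1) = (-h - 2*z)/(-h + z)
(2) = (y + 4)/(y + 7)
(3) = (k - 4*sqrt(2))/(k^2 + 2*k - 15)
(4) = (4*q + 3)/(4*q)
(5) = (g + 4)/(g^2 - 4*g - 12)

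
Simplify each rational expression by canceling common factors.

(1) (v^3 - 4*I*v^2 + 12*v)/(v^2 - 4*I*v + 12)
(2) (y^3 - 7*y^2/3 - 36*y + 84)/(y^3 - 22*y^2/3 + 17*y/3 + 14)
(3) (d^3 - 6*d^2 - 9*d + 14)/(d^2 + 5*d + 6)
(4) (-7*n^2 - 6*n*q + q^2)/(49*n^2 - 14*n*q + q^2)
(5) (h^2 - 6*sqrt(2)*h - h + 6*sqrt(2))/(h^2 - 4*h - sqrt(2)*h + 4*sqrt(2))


(1) = v
(2) = (y + 6)/(y + 1)
(3) = (d^2 - 8*d + 7)/(d + 3)
(4) = (n + q)/(-7*n + q)
(5) = (h^2 + h*(-6*sqrt(2) - 1) + 6*sqrt(2))/(h^2 + h*(-4 - sqrt(2)) + 4*sqrt(2))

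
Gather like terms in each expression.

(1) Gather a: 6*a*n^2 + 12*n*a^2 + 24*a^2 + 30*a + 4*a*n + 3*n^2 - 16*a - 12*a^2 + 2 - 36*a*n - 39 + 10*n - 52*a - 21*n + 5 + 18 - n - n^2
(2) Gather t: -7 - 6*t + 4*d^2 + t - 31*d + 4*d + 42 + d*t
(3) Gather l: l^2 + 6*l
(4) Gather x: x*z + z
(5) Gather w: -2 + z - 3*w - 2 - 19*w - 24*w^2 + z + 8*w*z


(1) = a^2*(12*n + 12) + a*(6*n^2 - 32*n - 38) + 2*n^2 - 12*n - 14
(2) = 4*d^2 - 27*d + t*(d - 5) + 35
(3) = l^2 + 6*l
(4) = x*z + z
(5) = -24*w^2 + w*(8*z - 22) + 2*z - 4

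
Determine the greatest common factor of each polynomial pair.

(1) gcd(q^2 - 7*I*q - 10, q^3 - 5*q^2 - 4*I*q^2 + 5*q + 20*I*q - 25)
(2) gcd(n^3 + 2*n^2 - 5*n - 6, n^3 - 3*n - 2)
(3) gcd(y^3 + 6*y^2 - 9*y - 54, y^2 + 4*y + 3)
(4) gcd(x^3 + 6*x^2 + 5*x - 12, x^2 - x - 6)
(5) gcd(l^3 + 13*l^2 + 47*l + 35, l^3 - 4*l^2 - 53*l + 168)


(1) = gcd((q - 5*I)*(q - 2*I), (q - 5)*(q - 5*I)*(q + I)) = q - 5*I
(2) = n^2 - n - 2
(3) = gcd((y - 3)*(y + 3)*(y + 6), (y + 1)*(y + 3)) = y + 3
(4) = 1
(5) = gcd((l + 1)*(l + 5)*(l + 7), (l - 8)*(l - 3)*(l + 7)) = l + 7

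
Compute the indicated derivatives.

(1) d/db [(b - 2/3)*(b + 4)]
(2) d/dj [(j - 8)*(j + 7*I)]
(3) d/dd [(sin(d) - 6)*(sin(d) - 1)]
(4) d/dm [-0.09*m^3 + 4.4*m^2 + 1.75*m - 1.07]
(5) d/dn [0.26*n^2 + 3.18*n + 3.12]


(1) = 2*b + 10/3
(2) = 2*j - 8 + 7*I
(3) = (2*sin(d) - 7)*cos(d)
(4) = -0.27*m^2 + 8.8*m + 1.75
(5) = 0.52*n + 3.18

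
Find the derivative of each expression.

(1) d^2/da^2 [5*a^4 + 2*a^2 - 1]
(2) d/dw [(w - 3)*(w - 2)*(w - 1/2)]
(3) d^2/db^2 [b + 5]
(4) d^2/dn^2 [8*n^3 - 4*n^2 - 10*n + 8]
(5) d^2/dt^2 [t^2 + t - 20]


(1) = 60*a^2 + 4
(2) = 3*w^2 - 11*w + 17/2
(3) = 0
(4) = 48*n - 8
(5) = 2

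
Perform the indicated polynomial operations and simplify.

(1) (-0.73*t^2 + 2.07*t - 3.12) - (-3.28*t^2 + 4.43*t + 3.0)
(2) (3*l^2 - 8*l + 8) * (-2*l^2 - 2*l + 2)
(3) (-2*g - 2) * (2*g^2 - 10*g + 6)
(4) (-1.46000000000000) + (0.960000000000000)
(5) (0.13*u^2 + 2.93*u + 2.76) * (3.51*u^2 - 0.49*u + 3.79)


(1) = 2.55*t^2 - 2.36*t - 6.12
(2) = -6*l^4 + 10*l^3 + 6*l^2 - 32*l + 16
(3) = -4*g^3 + 16*g^2 + 8*g - 12
(4) = -0.500000000000000
(5) = 0.4563*u^4 + 10.2206*u^3 + 8.7446*u^2 + 9.7523*u + 10.4604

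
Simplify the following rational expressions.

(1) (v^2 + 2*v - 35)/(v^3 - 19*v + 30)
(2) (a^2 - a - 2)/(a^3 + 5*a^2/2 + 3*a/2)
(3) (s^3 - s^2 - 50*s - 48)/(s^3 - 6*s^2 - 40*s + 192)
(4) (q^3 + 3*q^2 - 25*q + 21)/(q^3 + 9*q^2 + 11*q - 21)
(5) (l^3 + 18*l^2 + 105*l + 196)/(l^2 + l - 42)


(1) = (v^2 + 2*v - 35)/(v^3 - 19*v + 30)
(2) = (2*a - 4)/(2*a^2 + 3*a)
(3) = (s + 1)/(s - 4)
(4) = (q - 3)/(q + 3)
(5) = (l^2 + 11*l + 28)/(l - 6)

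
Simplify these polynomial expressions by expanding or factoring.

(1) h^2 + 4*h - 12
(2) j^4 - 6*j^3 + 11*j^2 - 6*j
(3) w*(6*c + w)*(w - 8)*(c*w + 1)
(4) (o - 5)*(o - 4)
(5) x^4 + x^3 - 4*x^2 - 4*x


(1) = (h - 2)*(h + 6)
(2) = j*(j - 3)*(j - 2)*(j - 1)
(3) = 6*c^2*w^3 - 48*c^2*w^2 + c*w^4 - 8*c*w^3 + 6*c*w^2 - 48*c*w + w^3 - 8*w^2
(4) = o^2 - 9*o + 20
(5) = x*(x - 2)*(x + 1)*(x + 2)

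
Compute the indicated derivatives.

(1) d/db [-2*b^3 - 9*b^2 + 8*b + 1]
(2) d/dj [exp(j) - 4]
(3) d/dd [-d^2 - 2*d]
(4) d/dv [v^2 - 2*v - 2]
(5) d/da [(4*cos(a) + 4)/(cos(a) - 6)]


(1) = -6*b^2 - 18*b + 8
(2) = exp(j)
(3) = -2*d - 2
(4) = 2*v - 2
(5) = 28*sin(a)/(cos(a) - 6)^2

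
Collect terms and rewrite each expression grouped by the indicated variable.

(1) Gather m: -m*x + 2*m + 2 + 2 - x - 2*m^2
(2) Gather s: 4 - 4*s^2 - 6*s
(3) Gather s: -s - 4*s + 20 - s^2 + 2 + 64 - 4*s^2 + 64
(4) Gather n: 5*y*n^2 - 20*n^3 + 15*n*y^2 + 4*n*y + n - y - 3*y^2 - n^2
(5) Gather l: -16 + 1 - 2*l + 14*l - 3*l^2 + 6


(1) = -2*m^2 + m*(2 - x) - x + 4
(2) = -4*s^2 - 6*s + 4
(3) = -5*s^2 - 5*s + 150
(4) = -20*n^3 + n^2*(5*y - 1) + n*(15*y^2 + 4*y + 1) - 3*y^2 - y
(5) = -3*l^2 + 12*l - 9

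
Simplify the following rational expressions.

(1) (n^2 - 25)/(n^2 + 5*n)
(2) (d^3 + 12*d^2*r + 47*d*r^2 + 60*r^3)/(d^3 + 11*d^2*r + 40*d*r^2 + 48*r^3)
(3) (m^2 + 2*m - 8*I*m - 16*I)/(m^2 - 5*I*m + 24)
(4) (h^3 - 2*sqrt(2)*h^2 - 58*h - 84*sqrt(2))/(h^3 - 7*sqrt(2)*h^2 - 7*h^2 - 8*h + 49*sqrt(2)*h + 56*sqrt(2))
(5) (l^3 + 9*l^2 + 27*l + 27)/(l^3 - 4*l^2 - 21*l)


(1) = (n - 5)/n
(2) = (d + 5*r)/(d + 4*r)
(3) = (m + 2)/(m + 3*I)
(4) = (h^2 + 5*sqrt(2)*h + 12)/(h^2 - 7*h - 8)
(5) = (l^2 + 6*l + 9)/(l^2 - 7*l)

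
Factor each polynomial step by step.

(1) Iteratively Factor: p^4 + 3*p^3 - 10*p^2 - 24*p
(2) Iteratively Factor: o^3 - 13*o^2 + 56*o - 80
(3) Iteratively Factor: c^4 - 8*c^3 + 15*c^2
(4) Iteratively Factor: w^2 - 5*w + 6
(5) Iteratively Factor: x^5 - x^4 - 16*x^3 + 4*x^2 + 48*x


(1) = (p - 3)*(p^3 + 6*p^2 + 8*p) = p*(p - 3)*(p^2 + 6*p + 8) = p*(p - 3)*(p + 4)*(p + 2)
(2) = (o - 5)*(o^2 - 8*o + 16) = (o - 5)*(o - 4)*(o - 4)
(3) = (c)*(c^3 - 8*c^2 + 15*c) = c^2*(c^2 - 8*c + 15) = c^2*(c - 5)*(c - 3)
(4) = (w - 3)*(w - 2)
(5) = (x + 2)*(x^4 - 3*x^3 - 10*x^2 + 24*x) = x*(x + 2)*(x^3 - 3*x^2 - 10*x + 24) = x*(x - 2)*(x + 2)*(x^2 - x - 12) = x*(x - 4)*(x - 2)*(x + 2)*(x + 3)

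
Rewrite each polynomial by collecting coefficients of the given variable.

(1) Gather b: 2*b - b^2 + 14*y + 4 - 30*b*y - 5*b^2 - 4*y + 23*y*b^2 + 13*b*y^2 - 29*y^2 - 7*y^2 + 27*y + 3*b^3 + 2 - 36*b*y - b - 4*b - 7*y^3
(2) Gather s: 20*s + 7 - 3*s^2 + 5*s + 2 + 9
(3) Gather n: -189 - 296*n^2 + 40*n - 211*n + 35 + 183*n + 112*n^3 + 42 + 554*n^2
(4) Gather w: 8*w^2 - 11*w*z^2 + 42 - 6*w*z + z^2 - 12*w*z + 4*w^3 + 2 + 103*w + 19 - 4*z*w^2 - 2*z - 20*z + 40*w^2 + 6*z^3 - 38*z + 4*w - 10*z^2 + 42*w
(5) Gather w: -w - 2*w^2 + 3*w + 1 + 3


(1) = 3*b^3 + b^2*(23*y - 6) + b*(13*y^2 - 66*y - 3) - 7*y^3 - 36*y^2 + 37*y + 6
(2) = -3*s^2 + 25*s + 18
(3) = 112*n^3 + 258*n^2 + 12*n - 112
(4) = 4*w^3 + w^2*(48 - 4*z) + w*(-11*z^2 - 18*z + 149) + 6*z^3 - 9*z^2 - 60*z + 63
(5) = -2*w^2 + 2*w + 4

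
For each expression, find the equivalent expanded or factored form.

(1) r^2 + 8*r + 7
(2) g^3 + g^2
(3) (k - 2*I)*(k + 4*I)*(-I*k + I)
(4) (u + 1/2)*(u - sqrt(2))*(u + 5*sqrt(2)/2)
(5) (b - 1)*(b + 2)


(1) = (r + 1)*(r + 7)
(2) = g^2*(g + 1)
(3) = -I*k^3 + 2*k^2 + I*k^2 - 2*k - 8*I*k + 8*I
(4) = u^3 + u^2/2 + 3*sqrt(2)*u^2/2 - 5*u + 3*sqrt(2)*u/4 - 5/2
(5) = b^2 + b - 2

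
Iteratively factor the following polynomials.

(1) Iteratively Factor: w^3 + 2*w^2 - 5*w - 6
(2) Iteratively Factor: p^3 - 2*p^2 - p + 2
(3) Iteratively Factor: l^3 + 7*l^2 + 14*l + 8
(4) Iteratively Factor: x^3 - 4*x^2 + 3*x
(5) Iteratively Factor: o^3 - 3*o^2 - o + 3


(1) = (w + 3)*(w^2 - w - 2) = (w + 1)*(w + 3)*(w - 2)
(2) = (p - 1)*(p^2 - p - 2) = (p - 2)*(p - 1)*(p + 1)
(3) = (l + 1)*(l^2 + 6*l + 8) = (l + 1)*(l + 2)*(l + 4)
(4) = (x)*(x^2 - 4*x + 3) = x*(x - 1)*(x - 3)
(5) = (o + 1)*(o^2 - 4*o + 3) = (o - 3)*(o + 1)*(o - 1)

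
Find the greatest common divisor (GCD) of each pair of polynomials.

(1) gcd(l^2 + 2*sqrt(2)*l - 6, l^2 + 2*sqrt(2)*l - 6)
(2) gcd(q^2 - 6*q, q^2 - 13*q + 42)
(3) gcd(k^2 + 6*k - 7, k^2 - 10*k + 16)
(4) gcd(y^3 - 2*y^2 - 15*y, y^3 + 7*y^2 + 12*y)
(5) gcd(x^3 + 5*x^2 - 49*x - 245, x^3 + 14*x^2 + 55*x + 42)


(1) = l^2 + 2*sqrt(2)*l - 6
(2) = gcd(q*(q - 6), (q - 7)*(q - 6)) = q - 6
(3) = gcd((k - 1)*(k + 7), (k - 8)*(k - 2)) = 1
(4) = y^2 + 3*y
(5) = gcd((x - 7)*(x + 5)*(x + 7), (x + 1)*(x + 6)*(x + 7)) = x + 7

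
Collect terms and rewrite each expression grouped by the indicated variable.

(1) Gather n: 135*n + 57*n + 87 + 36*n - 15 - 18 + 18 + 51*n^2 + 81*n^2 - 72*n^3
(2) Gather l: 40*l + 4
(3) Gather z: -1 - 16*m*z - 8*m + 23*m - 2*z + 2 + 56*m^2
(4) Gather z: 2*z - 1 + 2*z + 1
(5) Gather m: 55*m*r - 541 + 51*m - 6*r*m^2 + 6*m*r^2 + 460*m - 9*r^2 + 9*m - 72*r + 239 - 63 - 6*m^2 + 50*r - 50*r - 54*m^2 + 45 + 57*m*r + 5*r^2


(1) = -72*n^3 + 132*n^2 + 228*n + 72
(2) = 40*l + 4
(3) = 56*m^2 + 15*m + z*(-16*m - 2) + 1
(4) = 4*z
(5) = m^2*(-6*r - 60) + m*(6*r^2 + 112*r + 520) - 4*r^2 - 72*r - 320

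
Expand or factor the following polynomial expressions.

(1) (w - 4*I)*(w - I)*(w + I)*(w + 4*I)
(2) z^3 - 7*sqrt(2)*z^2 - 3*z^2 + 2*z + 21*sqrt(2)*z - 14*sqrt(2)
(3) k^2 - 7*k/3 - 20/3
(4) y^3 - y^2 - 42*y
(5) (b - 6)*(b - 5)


(1) = w^4 + 17*w^2 + 16
(2) = (z - 2)*(z - 1)*(z - 7*sqrt(2))
(3) = (k - 4)*(k + 5/3)
(4) = y*(y - 7)*(y + 6)
(5) = b^2 - 11*b + 30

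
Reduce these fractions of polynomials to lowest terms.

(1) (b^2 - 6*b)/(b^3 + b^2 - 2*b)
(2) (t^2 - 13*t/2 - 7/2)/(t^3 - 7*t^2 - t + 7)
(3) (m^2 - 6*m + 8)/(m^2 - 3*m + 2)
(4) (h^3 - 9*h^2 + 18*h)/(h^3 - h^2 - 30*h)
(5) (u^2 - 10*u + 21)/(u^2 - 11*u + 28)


(1) = (b - 6)/(b^2 + b - 2)
(2) = (2*t + 1)/(2*t^2 - 2)
(3) = (m - 4)/(m - 1)
(4) = (h - 3)/(h + 5)
(5) = (u - 3)/(u - 4)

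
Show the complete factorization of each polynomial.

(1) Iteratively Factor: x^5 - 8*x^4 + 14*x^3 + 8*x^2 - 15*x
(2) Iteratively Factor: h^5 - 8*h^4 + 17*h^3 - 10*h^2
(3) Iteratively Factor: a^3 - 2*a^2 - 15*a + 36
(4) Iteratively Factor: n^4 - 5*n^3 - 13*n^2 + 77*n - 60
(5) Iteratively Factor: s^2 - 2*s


(1) = (x - 5)*(x^4 - 3*x^3 - x^2 + 3*x) = (x - 5)*(x - 3)*(x^3 - x) = (x - 5)*(x - 3)*(x + 1)*(x^2 - x) = (x - 5)*(x - 3)*(x - 1)*(x + 1)*(x)
(2) = (h)*(h^4 - 8*h^3 + 17*h^2 - 10*h) = h*(h - 5)*(h^3 - 3*h^2 + 2*h) = h*(h - 5)*(h - 1)*(h^2 - 2*h) = h^2*(h - 5)*(h - 1)*(h - 2)
(3) = (a - 3)*(a^2 + a - 12) = (a - 3)^2*(a + 4)
(4) = (n - 5)*(n^3 - 13*n + 12) = (n - 5)*(n - 1)*(n^2 + n - 12) = (n - 5)*(n - 1)*(n + 4)*(n - 3)
(5) = (s)*(s - 2)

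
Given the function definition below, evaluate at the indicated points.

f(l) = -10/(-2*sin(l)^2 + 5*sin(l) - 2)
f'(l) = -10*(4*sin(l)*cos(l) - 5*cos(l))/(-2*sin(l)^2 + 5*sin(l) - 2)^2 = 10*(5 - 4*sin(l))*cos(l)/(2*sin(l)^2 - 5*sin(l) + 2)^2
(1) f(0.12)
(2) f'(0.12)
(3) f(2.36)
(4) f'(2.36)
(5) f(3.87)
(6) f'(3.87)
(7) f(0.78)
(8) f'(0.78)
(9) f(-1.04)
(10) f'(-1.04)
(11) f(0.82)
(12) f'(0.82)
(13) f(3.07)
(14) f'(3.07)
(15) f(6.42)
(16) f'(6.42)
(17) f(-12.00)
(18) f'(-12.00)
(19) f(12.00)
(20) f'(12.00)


(1) = 6.99
(2) = 21.95
(3) = -18.88
(4) = -55.21
(5) = 1.61
(6) = -1.48
(7) = -18.97
(8) = 55.94
(9) = 1.28
(10) = 0.70
(11) = -17.05
(12) = 41.15
(13) = 6.05
(14) = -17.22
(15) = 7.38
(16) = 24.03
(17) = -93.42
(18) = 2101.63
(19) = 1.90
(20) = 2.18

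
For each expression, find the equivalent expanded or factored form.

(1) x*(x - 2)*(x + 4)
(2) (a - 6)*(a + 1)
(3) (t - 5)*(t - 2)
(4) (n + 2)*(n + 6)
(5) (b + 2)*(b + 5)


(1) = x^3 + 2*x^2 - 8*x
(2) = a^2 - 5*a - 6
(3) = t^2 - 7*t + 10
(4) = n^2 + 8*n + 12
(5) = b^2 + 7*b + 10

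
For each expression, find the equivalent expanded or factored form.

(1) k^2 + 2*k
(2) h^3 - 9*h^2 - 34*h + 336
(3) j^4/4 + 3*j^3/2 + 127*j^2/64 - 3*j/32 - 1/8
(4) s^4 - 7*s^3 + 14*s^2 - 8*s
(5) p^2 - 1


(1) = k*(k + 2)
(2) = (h - 8)*(h - 7)*(h + 6)
(3) = (j/4 + 1)*(j - 1/4)*(j + 1/4)*(j + 2)
(4) = s*(s - 4)*(s - 2)*(s - 1)
(5) = (p - 1)*(p + 1)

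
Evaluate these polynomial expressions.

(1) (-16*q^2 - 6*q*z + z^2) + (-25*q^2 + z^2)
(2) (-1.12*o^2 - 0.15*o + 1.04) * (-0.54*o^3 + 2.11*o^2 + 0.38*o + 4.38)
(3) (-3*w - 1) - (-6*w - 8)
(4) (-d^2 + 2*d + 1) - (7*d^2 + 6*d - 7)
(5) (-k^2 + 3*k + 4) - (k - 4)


(1) = -41*q^2 - 6*q*z + 2*z^2
(2) = 0.6048*o^5 - 2.2822*o^4 - 1.3037*o^3 - 2.7682*o^2 - 0.2618*o + 4.5552
(3) = 3*w + 7
(4) = -8*d^2 - 4*d + 8
(5) = -k^2 + 2*k + 8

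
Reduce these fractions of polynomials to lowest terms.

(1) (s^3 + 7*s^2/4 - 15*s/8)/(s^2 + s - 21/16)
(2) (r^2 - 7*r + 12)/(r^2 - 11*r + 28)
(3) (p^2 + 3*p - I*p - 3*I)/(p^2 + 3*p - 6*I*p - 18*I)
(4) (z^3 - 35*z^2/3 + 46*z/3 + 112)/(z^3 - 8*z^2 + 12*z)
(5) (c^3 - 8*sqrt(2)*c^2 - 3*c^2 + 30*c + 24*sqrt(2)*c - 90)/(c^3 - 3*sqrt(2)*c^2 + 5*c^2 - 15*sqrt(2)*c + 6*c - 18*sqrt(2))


(1) = (4*s^2 + 10*s)/(4*s + 7)
(2) = (r - 3)/(r - 7)
(3) = (p - I)/(p - 6*I)
(4) = (3*z^2 - 17*z - 56)/(3*z^2 - 6*z)
(5) = (c^2 + c*(-5*sqrt(2) - 3) + 15*sqrt(2))/(c^2 + 5*c + 6)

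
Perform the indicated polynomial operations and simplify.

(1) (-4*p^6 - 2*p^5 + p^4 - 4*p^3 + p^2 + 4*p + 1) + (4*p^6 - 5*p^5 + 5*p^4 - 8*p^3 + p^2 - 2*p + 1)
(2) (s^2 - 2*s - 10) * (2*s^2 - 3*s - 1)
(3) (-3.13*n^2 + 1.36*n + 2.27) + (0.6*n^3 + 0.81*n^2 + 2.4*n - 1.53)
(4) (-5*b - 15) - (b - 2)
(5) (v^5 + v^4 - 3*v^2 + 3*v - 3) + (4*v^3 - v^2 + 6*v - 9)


(1) = -7*p^5 + 6*p^4 - 12*p^3 + 2*p^2 + 2*p + 2
(2) = 2*s^4 - 7*s^3 - 15*s^2 + 32*s + 10
(3) = 0.6*n^3 - 2.32*n^2 + 3.76*n + 0.74
(4) = -6*b - 13
(5) = v^5 + v^4 + 4*v^3 - 4*v^2 + 9*v - 12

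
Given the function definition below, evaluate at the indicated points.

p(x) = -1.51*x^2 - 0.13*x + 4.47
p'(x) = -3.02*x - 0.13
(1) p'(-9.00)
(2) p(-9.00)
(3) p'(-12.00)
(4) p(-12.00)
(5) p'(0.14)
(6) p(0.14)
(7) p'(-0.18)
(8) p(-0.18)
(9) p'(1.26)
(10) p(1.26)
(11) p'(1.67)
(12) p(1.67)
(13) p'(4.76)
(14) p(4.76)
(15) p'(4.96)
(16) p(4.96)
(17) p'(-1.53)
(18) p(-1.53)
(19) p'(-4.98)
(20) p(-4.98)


(1) = 27.05
(2) = -116.67
(3) = 36.11
(4) = -211.41
(5) = -0.55
(6) = 4.42
(7) = 0.41
(8) = 4.44
(9) = -3.94
(10) = 1.91
(11) = -5.17
(12) = 0.04
(13) = -14.51
(14) = -30.36
(15) = -15.11
(16) = -33.32
(17) = 4.49
(18) = 1.13
(19) = 14.91
(20) = -32.33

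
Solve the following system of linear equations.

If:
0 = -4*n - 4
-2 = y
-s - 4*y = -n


Then:
n = -1
s = 7
y = -2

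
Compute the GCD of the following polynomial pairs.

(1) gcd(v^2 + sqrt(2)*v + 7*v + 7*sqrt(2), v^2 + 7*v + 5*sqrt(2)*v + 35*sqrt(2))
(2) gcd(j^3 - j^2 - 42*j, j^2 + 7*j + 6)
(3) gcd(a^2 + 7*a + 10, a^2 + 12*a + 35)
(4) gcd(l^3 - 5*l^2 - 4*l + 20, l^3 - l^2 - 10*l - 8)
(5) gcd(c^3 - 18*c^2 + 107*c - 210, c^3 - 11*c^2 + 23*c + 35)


(1) = v + 7
(2) = j + 6
(3) = gcd((a + 2)*(a + 5), (a + 5)*(a + 7)) = a + 5
(4) = gcd((l - 5)*(l - 2)*(l + 2), (l - 4)*(l + 1)*(l + 2)) = l + 2
(5) = c^2 - 12*c + 35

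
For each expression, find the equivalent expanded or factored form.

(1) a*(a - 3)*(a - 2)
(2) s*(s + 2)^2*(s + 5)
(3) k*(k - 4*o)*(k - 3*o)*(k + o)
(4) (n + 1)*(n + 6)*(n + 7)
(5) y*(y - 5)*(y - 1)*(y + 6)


(1) = a^3 - 5*a^2 + 6*a
(2) = s^4 + 9*s^3 + 24*s^2 + 20*s
(3) = k^4 - 6*k^3*o + 5*k^2*o^2 + 12*k*o^3
(4) = n^3 + 14*n^2 + 55*n + 42
(5) = y^4 - 31*y^2 + 30*y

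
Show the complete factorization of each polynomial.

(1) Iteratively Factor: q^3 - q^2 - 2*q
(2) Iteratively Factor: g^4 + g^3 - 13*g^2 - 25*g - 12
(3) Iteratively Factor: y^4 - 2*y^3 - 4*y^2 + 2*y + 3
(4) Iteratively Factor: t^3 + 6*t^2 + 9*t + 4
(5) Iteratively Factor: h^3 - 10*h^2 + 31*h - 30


(1) = (q - 2)*(q^2 + q) = (q - 2)*(q + 1)*(q)
(2) = (g - 4)*(g^3 + 5*g^2 + 7*g + 3) = (g - 4)*(g + 1)*(g^2 + 4*g + 3) = (g - 4)*(g + 1)*(g + 3)*(g + 1)
(3) = (y + 1)*(y^3 - 3*y^2 - y + 3) = (y - 3)*(y + 1)*(y^2 - 1) = (y - 3)*(y - 1)*(y + 1)*(y + 1)
(4) = (t + 1)*(t^2 + 5*t + 4) = (t + 1)*(t + 4)*(t + 1)
(5) = (h - 5)*(h^2 - 5*h + 6) = (h - 5)*(h - 3)*(h - 2)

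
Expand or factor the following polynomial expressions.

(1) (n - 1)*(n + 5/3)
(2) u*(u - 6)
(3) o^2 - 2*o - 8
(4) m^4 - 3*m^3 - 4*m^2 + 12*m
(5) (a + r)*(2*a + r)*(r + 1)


(1) = n^2 + 2*n/3 - 5/3
(2) = u^2 - 6*u
(3) = (o - 4)*(o + 2)
(4) = m*(m - 3)*(m - 2)*(m + 2)
(5) = 2*a^2*r + 2*a^2 + 3*a*r^2 + 3*a*r + r^3 + r^2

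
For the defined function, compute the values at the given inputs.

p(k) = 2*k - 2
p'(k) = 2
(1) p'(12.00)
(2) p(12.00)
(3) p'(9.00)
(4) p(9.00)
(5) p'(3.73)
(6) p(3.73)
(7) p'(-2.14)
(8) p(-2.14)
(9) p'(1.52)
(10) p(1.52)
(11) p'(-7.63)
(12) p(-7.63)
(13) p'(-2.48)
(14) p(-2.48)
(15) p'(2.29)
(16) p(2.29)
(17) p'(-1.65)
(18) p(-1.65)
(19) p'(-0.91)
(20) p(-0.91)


(1) = 2.00
(2) = 22.00
(3) = 2.00
(4) = 16.00
(5) = 2.00
(6) = 5.46
(7) = 2.00
(8) = -6.28
(9) = 2.00
(10) = 1.04
(11) = 2.00
(12) = -17.26
(13) = 2.00
(14) = -6.96
(15) = 2.00
(16) = 2.58
(17) = 2.00
(18) = -5.30
(19) = 2.00
(20) = -3.82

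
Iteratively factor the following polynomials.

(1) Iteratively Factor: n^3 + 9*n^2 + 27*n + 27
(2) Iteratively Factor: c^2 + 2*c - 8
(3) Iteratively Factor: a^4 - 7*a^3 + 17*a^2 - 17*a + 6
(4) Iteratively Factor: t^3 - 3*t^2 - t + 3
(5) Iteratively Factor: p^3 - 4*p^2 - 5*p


(1) = (n + 3)*(n^2 + 6*n + 9) = (n + 3)^2*(n + 3)
(2) = (c - 2)*(c + 4)
(3) = (a - 1)*(a^3 - 6*a^2 + 11*a - 6) = (a - 2)*(a - 1)*(a^2 - 4*a + 3) = (a - 3)*(a - 2)*(a - 1)*(a - 1)
(4) = (t - 1)*(t^2 - 2*t - 3) = (t - 1)*(t + 1)*(t - 3)
(5) = (p + 1)*(p^2 - 5*p) = p*(p + 1)*(p - 5)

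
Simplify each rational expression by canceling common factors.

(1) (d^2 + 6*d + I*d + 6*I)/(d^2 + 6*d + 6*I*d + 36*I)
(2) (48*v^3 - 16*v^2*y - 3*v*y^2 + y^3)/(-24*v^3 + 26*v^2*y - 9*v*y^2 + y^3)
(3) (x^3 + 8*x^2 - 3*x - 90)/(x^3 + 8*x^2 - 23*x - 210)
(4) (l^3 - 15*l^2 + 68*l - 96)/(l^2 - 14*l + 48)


(1) = (d + I)/(d + 6*I)
(2) = (4*v + y)/(-2*v + y)
(3) = (x^2 + 2*x - 15)/(x^2 + 2*x - 35)
(4) = (l^2 - 7*l + 12)/(l - 6)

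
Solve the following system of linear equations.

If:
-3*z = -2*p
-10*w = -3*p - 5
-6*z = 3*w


Then:
p = -15/49
w = 20/49
z = -10/49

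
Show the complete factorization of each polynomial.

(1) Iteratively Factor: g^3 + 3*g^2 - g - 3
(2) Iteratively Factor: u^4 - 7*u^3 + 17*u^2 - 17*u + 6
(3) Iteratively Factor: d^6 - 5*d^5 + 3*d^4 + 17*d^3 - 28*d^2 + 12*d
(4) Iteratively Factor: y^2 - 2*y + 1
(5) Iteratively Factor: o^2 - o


(1) = (g - 1)*(g^2 + 4*g + 3) = (g - 1)*(g + 1)*(g + 3)
(2) = (u - 2)*(u^3 - 5*u^2 + 7*u - 3) = (u - 2)*(u - 1)*(u^2 - 4*u + 3) = (u - 2)*(u - 1)^2*(u - 3)
(3) = (d)*(d^5 - 5*d^4 + 3*d^3 + 17*d^2 - 28*d + 12) = d*(d - 3)*(d^4 - 2*d^3 - 3*d^2 + 8*d - 4) = d*(d - 3)*(d + 2)*(d^3 - 4*d^2 + 5*d - 2) = d*(d - 3)*(d - 1)*(d + 2)*(d^2 - 3*d + 2) = d*(d - 3)*(d - 2)*(d - 1)*(d + 2)*(d - 1)
(4) = (y - 1)*(y - 1)
(5) = (o)*(o - 1)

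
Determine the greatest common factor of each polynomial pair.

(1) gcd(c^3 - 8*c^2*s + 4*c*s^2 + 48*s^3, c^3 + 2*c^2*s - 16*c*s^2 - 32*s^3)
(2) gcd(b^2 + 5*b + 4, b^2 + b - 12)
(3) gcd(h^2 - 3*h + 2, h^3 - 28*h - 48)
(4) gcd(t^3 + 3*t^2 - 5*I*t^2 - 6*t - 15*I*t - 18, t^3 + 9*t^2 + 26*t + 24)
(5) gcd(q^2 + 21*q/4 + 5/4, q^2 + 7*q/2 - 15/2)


(1) = gcd((c - 6*s)*(c - 4*s)*(c + 2*s), (c - 4*s)*(c + 2*s)*(c + 4*s)) = -c^2 + 2*c*s + 8*s^2
(2) = b + 4
(3) = gcd((h - 2)*(h - 1), (h - 6)*(h + 2)*(h + 4)) = 1
(4) = t + 3
(5) = gcd((q + 1/4)*(q + 5), (q - 3/2)*(q + 5)) = q + 5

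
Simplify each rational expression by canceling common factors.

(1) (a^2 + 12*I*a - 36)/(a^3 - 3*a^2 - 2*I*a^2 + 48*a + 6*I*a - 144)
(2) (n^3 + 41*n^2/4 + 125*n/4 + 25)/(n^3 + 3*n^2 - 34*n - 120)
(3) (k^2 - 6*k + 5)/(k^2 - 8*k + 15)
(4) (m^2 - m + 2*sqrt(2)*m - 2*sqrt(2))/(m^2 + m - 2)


(1) = (a + 6*I)/(a^2 + a*(-3 - 8*I) + 24*I)
(2) = (4*n + 5)/(4*n - 24)
(3) = (k - 1)/(k - 3)
(4) = (m + 2*sqrt(2))/(m + 2)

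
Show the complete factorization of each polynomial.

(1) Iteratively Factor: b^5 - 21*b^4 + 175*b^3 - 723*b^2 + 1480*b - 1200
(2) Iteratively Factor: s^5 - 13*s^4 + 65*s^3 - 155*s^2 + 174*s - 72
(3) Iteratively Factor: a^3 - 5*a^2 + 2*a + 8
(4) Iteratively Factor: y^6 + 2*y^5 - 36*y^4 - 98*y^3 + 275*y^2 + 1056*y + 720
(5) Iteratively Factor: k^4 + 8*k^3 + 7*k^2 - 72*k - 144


(1) = (b - 4)*(b^4 - 17*b^3 + 107*b^2 - 295*b + 300) = (b - 4)^2*(b^3 - 13*b^2 + 55*b - 75) = (b - 5)*(b - 4)^2*(b^2 - 8*b + 15) = (b - 5)^2*(b - 4)^2*(b - 3)
(2) = (s - 2)*(s^4 - 11*s^3 + 43*s^2 - 69*s + 36) = (s - 3)*(s - 2)*(s^3 - 8*s^2 + 19*s - 12) = (s - 3)^2*(s - 2)*(s^2 - 5*s + 4) = (s - 3)^2*(s - 2)*(s - 1)*(s - 4)
(3) = (a - 2)*(a^2 - 3*a - 4) = (a - 4)*(a - 2)*(a + 1)
(4) = (y + 3)*(y^5 - y^4 - 33*y^3 + y^2 + 272*y + 240) = (y + 3)*(y + 4)*(y^4 - 5*y^3 - 13*y^2 + 53*y + 60) = (y - 4)*(y + 3)*(y + 4)*(y^3 - y^2 - 17*y - 15) = (y - 5)*(y - 4)*(y + 3)*(y + 4)*(y^2 + 4*y + 3) = (y - 5)*(y - 4)*(y + 3)^2*(y + 4)*(y + 1)
(5) = (k + 3)*(k^3 + 5*k^2 - 8*k - 48) = (k - 3)*(k + 3)*(k^2 + 8*k + 16) = (k - 3)*(k + 3)*(k + 4)*(k + 4)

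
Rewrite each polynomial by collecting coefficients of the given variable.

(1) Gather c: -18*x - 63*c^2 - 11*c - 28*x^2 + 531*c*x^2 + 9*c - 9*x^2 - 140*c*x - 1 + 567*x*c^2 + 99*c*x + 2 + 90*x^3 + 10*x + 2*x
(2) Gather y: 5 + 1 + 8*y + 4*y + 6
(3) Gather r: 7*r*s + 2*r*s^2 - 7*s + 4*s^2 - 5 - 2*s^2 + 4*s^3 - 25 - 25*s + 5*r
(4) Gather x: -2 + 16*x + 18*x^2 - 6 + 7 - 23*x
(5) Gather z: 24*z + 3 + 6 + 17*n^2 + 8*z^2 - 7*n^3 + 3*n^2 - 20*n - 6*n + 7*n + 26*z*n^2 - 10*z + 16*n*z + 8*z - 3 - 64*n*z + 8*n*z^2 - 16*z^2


(1) = c^2*(567*x - 63) + c*(531*x^2 - 41*x - 2) + 90*x^3 - 37*x^2 - 6*x + 1
(2) = 12*y + 12
(3) = r*(2*s^2 + 7*s + 5) + 4*s^3 + 2*s^2 - 32*s - 30
(4) = 18*x^2 - 7*x - 1
(5) = -7*n^3 + 20*n^2 - 19*n + z^2*(8*n - 8) + z*(26*n^2 - 48*n + 22) + 6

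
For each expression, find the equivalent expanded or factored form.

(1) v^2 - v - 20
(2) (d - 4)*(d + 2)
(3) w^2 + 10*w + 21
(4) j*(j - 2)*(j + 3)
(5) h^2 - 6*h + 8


(1) = (v - 5)*(v + 4)
(2) = d^2 - 2*d - 8
(3) = (w + 3)*(w + 7)
(4) = j^3 + j^2 - 6*j
(5) = (h - 4)*(h - 2)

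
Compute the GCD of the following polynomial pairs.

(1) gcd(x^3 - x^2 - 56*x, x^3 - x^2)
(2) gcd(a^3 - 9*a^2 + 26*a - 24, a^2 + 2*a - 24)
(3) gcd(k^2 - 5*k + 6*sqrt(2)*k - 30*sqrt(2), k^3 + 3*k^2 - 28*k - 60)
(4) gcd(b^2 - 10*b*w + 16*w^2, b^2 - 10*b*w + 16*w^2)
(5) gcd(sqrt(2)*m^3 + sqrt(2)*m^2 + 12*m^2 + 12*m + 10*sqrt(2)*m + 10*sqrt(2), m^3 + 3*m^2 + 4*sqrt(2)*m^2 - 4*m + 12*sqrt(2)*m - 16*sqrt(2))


(1) = gcd(x*(x - 8)*(x + 7), x^2*(x - 1)) = x
(2) = a - 4
(3) = k - 5
(4) = b^2 - 10*b*w + 16*w^2
(5) = gcd((m + sqrt(2))*(m + 5*sqrt(2))*(sqrt(2)*m + sqrt(2)), (m - 1)*(m + 4)*(m + 4*sqrt(2))) = 1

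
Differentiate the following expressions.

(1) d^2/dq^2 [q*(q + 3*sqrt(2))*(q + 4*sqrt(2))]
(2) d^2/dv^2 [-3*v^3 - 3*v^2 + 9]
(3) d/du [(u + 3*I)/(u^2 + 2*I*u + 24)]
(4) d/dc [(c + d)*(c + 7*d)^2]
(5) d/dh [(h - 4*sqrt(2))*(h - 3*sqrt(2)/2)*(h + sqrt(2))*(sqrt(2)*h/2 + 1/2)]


(1) = 6*q + 14*sqrt(2)
(2) = -18*v - 6
(3) = (u^2 + 2*I*u - 2*(u + I)*(u + 3*I) + 24)/(u^2 + 2*I*u + 24)^2
(4) = 3*(c + 3*d)*(c + 7*d)
(5) = 2*sqrt(2)*h^3 - 12*h^2 - 7*sqrt(2)*h/2 + 25/2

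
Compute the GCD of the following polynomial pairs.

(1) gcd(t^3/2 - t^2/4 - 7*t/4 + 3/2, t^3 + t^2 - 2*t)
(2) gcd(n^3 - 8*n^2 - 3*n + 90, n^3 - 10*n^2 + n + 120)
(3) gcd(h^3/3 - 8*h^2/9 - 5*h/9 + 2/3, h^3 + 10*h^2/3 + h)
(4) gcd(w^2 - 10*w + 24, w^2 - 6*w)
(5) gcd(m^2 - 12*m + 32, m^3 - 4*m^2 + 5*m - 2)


(1) = gcd((t/2 + 1)*(t - 3/2)*(t - 1), t*(t - 1)*(t + 2)) = t^2 + t - 2
(2) = n^2 - 2*n - 15
(3) = gcd((h/3 + 1/3)*(h - 3)*(h - 2/3), h*(h + 1/3)*(h + 3)) = 1
(4) = w - 6
(5) = gcd((m - 8)*(m - 4), (m - 2)*(m - 1)^2) = 1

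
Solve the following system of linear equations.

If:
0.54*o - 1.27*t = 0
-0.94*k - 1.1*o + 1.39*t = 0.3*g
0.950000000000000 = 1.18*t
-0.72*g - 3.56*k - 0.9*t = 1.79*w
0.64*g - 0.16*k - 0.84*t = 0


Then:
g = 0.74
k = -1.26
o = 1.89
t = 0.81
w = 1.81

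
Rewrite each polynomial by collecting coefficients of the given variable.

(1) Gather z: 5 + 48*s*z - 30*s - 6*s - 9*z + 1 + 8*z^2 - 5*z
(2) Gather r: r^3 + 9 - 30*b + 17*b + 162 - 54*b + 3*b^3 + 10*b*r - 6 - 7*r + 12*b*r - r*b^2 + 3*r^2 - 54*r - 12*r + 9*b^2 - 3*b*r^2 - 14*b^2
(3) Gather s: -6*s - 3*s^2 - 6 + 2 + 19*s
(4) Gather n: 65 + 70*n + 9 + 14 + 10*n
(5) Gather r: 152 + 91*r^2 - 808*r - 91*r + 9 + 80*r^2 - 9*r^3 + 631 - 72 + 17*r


(1) = -36*s + 8*z^2 + z*(48*s - 14) + 6
(2) = 3*b^3 - 5*b^2 - 67*b + r^3 + r^2*(3 - 3*b) + r*(-b^2 + 22*b - 73) + 165
(3) = -3*s^2 + 13*s - 4
(4) = 80*n + 88
(5) = -9*r^3 + 171*r^2 - 882*r + 720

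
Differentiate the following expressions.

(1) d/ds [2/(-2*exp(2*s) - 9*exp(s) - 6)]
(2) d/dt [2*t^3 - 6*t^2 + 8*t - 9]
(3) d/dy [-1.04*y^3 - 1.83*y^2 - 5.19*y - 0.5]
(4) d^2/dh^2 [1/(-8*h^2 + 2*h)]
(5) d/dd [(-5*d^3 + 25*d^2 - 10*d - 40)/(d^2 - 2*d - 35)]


(1) = (8*exp(s) + 18)*exp(s)/(2*exp(2*s) + 9*exp(s) + 6)^2
(2) = 6*t^2 - 12*t + 8
(3) = -3.12*y^2 - 3.66*y - 5.19
(4) = (4*h*(4*h - 1) - (8*h - 1)^2)/(h^3*(4*h - 1)^3)
(5) = 5*(-d^4 + 4*d^3 + 97*d^2 - 334*d + 54)/(d^4 - 4*d^3 - 66*d^2 + 140*d + 1225)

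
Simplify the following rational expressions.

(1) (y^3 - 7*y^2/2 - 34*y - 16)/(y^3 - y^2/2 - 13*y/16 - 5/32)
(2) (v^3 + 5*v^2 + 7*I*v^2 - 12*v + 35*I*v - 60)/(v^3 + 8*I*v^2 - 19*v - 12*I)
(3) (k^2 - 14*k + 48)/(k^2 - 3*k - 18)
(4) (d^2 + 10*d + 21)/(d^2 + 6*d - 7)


(1) = (16*y^2 - 64*y - 512)/(16*y^2 - 16*y - 5)
(2) = (v + 5)/(v + I)
(3) = (k - 8)/(k + 3)
(4) = (d + 3)/(d - 1)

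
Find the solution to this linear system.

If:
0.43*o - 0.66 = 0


Then:
o = 1.53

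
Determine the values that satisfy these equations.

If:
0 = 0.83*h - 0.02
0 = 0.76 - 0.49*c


Then:
c = 1.55
h = 0.02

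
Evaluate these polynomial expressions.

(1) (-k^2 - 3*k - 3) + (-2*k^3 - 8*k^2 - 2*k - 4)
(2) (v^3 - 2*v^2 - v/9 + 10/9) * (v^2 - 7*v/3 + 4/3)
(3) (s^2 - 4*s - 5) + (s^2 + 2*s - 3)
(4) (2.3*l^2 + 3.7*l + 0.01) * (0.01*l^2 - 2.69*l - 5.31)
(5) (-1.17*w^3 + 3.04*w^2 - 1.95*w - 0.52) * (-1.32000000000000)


(1) = -2*k^3 - 9*k^2 - 5*k - 7
(2) = v^5 - 13*v^4/3 + 53*v^3/9 - 35*v^2/27 - 74*v/27 + 40/27
(3) = 2*s^2 - 2*s - 8
(4) = 0.023*l^4 - 6.15*l^3 - 22.1659*l^2 - 19.6739*l - 0.0531
(5) = 1.5444*w^3 - 4.0128*w^2 + 2.574*w + 0.6864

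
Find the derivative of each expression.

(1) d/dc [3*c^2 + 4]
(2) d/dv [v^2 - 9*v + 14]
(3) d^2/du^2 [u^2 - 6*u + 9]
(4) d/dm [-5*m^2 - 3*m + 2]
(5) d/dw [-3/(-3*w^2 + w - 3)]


(1) = 6*c
(2) = 2*v - 9
(3) = 2
(4) = -10*m - 3
(5) = 3*(1 - 6*w)/(3*w^2 - w + 3)^2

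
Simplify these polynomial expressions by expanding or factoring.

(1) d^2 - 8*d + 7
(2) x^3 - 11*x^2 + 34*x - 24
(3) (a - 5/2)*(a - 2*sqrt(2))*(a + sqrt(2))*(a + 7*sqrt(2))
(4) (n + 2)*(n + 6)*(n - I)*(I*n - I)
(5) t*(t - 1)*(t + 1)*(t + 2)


(1) = (d - 7)*(d - 1)
(2) = (x - 6)*(x - 4)*(x - 1)
(3) = a^4 - 5*a^3/2 + 6*sqrt(2)*a^3 - 15*sqrt(2)*a^2 - 18*a^2 - 28*sqrt(2)*a + 45*a + 70*sqrt(2)
(4) = I*n^4 + n^3 + 7*I*n^3 + 7*n^2 + 4*I*n^2 + 4*n - 12*I*n - 12
(5) = t^4 + 2*t^3 - t^2 - 2*t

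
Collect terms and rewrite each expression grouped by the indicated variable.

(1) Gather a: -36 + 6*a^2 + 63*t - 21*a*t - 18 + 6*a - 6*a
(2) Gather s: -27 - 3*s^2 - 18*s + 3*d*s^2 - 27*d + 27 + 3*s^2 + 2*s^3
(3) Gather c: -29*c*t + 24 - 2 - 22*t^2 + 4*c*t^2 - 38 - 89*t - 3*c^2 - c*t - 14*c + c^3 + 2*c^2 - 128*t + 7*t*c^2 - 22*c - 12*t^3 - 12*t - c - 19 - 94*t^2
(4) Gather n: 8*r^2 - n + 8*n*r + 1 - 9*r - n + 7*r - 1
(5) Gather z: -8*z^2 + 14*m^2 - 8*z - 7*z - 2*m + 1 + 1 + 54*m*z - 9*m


(1) = 6*a^2 - 21*a*t + 63*t - 54
(2) = 3*d*s^2 - 27*d + 2*s^3 - 18*s
(3) = c^3 + c^2*(7*t - 1) + c*(4*t^2 - 30*t - 37) - 12*t^3 - 116*t^2 - 229*t - 35
(4) = n*(8*r - 2) + 8*r^2 - 2*r
(5) = 14*m^2 - 11*m - 8*z^2 + z*(54*m - 15) + 2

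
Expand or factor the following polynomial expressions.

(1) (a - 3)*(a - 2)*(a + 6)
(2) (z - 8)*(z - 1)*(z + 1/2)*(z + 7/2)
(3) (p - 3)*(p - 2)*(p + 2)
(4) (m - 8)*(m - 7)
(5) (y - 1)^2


(1) = a^3 + a^2 - 24*a + 36
(2) = z^4 - 5*z^3 - 105*z^2/4 + 65*z/4 + 14
(3) = p^3 - 3*p^2 - 4*p + 12
(4) = m^2 - 15*m + 56
(5) = y^2 - 2*y + 1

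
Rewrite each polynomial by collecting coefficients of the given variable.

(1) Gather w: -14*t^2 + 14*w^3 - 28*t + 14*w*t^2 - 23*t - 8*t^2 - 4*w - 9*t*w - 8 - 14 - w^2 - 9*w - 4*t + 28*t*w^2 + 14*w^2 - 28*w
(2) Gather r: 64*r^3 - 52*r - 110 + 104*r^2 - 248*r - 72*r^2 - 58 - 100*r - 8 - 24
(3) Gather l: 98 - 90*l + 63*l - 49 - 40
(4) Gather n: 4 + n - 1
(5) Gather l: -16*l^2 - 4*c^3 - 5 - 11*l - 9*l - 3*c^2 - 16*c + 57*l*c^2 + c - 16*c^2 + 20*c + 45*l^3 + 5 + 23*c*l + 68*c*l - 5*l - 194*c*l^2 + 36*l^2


(1) = -22*t^2 - 55*t + 14*w^3 + w^2*(28*t + 13) + w*(14*t^2 - 9*t - 41) - 22
(2) = 64*r^3 + 32*r^2 - 400*r - 200
(3) = 9 - 27*l
(4) = n + 3
(5) = -4*c^3 - 19*c^2 + 5*c + 45*l^3 + l^2*(20 - 194*c) + l*(57*c^2 + 91*c - 25)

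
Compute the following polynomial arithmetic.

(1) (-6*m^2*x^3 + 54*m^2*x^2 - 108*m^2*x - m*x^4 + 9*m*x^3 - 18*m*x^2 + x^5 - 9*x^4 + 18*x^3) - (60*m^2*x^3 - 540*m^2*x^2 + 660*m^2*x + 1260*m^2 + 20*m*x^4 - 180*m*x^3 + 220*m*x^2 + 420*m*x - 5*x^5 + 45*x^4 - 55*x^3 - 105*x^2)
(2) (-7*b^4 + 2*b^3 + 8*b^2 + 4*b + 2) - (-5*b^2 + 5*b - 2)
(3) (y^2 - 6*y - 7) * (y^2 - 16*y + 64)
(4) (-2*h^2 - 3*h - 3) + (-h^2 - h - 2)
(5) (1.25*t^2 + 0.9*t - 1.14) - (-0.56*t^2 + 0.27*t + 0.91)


(1) = -66*m^2*x^3 + 594*m^2*x^2 - 768*m^2*x - 1260*m^2 - 21*m*x^4 + 189*m*x^3 - 238*m*x^2 - 420*m*x + 6*x^5 - 54*x^4 + 73*x^3 + 105*x^2
(2) = -7*b^4 + 2*b^3 + 13*b^2 - b + 4
(3) = y^4 - 22*y^3 + 153*y^2 - 272*y - 448
(4) = -3*h^2 - 4*h - 5
(5) = 1.81*t^2 + 0.63*t - 2.05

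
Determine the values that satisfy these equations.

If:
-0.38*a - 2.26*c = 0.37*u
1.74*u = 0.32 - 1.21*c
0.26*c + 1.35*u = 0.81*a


Then:
a = 0.40
c = -0.11
u = 0.26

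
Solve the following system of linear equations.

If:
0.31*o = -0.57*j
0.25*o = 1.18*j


Then:
j = 0.00
o = 0.00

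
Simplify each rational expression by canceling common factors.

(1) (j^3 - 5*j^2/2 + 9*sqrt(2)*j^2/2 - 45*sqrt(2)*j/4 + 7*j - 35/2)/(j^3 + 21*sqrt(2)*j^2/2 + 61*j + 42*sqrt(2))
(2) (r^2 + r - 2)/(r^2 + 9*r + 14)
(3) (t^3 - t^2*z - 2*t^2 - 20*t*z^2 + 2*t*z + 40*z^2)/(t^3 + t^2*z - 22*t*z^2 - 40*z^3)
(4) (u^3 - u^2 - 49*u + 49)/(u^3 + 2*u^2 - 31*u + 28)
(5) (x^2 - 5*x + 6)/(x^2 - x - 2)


(1) = (8*j - 20)/(8*j + 48*sqrt(2))
(2) = (r - 1)/(r + 7)
(3) = (t - 2)/(t + 2*z)
(4) = (u - 7)/(u - 4)
(5) = (x - 3)/(x + 1)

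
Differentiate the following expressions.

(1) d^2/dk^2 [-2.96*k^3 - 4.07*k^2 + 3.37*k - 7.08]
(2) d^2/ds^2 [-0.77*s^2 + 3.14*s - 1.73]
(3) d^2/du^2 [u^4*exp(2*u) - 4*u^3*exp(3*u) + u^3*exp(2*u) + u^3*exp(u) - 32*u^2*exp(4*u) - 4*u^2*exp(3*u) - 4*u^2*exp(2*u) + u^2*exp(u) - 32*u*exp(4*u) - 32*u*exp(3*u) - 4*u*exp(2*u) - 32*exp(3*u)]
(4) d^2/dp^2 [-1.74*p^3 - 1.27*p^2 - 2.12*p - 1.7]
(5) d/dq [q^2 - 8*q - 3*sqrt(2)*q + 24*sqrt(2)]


(1) = -17.76*k - 8.14
(2) = -1.54000000000000
(3) = (4*u^4*exp(u) - 36*u^3*exp(2*u) + 20*u^3*exp(u) + u^3 - 512*u^2*exp(3*u) - 108*u^2*exp(2*u) + 8*u^2*exp(u) + 7*u^2 - 1024*u*exp(3*u) - 360*u*exp(2*u) - 42*u*exp(u) + 10*u - 320*exp(3*u) - 488*exp(2*u) - 24*exp(u) + 2)*exp(u)
(4) = -10.44*p - 2.54
(5) = 2*q - 8 - 3*sqrt(2)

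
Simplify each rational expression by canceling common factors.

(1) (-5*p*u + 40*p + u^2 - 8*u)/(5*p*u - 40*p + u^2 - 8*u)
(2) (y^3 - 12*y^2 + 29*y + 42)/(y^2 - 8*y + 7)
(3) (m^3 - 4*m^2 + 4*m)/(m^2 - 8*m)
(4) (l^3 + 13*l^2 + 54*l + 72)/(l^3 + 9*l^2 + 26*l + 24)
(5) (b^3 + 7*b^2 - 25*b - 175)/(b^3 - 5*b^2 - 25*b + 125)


(1) = (-5*p + u)/(5*p + u)
(2) = (y^2 - 5*y - 6)/(y - 1)
(3) = (m^2 - 4*m + 4)/(m - 8)
(4) = (l + 6)/(l + 2)
(5) = (b + 7)/(b - 5)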